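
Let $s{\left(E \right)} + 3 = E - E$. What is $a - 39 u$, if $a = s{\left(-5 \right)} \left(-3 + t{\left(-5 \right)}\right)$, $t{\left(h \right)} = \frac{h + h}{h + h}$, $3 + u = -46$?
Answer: $1917$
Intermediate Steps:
$s{\left(E \right)} = -3$ ($s{\left(E \right)} = -3 + \left(E - E\right) = -3 + 0 = -3$)
$u = -49$ ($u = -3 - 46 = -49$)
$t{\left(h \right)} = 1$ ($t{\left(h \right)} = \frac{2 h}{2 h} = 2 h \frac{1}{2 h} = 1$)
$a = 6$ ($a = - 3 \left(-3 + 1\right) = \left(-3\right) \left(-2\right) = 6$)
$a - 39 u = 6 - -1911 = 6 + 1911 = 1917$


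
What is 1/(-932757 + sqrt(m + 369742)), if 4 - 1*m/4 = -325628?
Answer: -932757/870033948779 - sqrt(1672270)/870033948779 ≈ -1.0736e-6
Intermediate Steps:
m = 1302528 (m = 16 - 4*(-325628) = 16 + 1302512 = 1302528)
1/(-932757 + sqrt(m + 369742)) = 1/(-932757 + sqrt(1302528 + 369742)) = 1/(-932757 + sqrt(1672270))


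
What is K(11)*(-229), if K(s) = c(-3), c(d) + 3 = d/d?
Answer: 458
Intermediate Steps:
c(d) = -2 (c(d) = -3 + d/d = -3 + 1 = -2)
K(s) = -2
K(11)*(-229) = -2*(-229) = 458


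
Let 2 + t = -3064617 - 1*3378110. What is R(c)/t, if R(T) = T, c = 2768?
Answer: -2768/6442729 ≈ -0.00042963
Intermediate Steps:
t = -6442729 (t = -2 + (-3064617 - 1*3378110) = -2 + (-3064617 - 3378110) = -2 - 6442727 = -6442729)
R(c)/t = 2768/(-6442729) = 2768*(-1/6442729) = -2768/6442729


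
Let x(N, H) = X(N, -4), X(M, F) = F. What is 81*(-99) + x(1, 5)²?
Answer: -8003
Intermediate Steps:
x(N, H) = -4
81*(-99) + x(1, 5)² = 81*(-99) + (-4)² = -8019 + 16 = -8003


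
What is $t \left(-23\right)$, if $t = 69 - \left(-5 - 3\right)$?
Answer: $-1771$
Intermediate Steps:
$t = 77$ ($t = 69 - \left(-5 - 3\right) = 69 - -8 = 69 + 8 = 77$)
$t \left(-23\right) = 77 \left(-23\right) = -1771$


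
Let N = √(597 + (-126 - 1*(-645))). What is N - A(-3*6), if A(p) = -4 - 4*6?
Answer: 28 + 6*√31 ≈ 61.407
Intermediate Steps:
A(p) = -28 (A(p) = -4 - 24 = -28)
N = 6*√31 (N = √(597 + (-126 + 645)) = √(597 + 519) = √1116 = 6*√31 ≈ 33.407)
N - A(-3*6) = 6*√31 - 1*(-28) = 6*√31 + 28 = 28 + 6*√31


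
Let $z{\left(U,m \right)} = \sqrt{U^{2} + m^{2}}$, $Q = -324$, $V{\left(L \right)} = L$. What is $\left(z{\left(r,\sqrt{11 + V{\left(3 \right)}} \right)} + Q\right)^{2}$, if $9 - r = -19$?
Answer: $\left(324 - \sqrt{798}\right)^{2} \approx 87469.0$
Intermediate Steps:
$r = 28$ ($r = 9 - -19 = 9 + 19 = 28$)
$\left(z{\left(r,\sqrt{11 + V{\left(3 \right)}} \right)} + Q\right)^{2} = \left(\sqrt{28^{2} + \left(\sqrt{11 + 3}\right)^{2}} - 324\right)^{2} = \left(\sqrt{784 + \left(\sqrt{14}\right)^{2}} - 324\right)^{2} = \left(\sqrt{784 + 14} - 324\right)^{2} = \left(\sqrt{798} - 324\right)^{2} = \left(-324 + \sqrt{798}\right)^{2}$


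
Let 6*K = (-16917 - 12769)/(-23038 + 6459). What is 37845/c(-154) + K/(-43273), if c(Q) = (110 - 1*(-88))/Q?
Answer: -63352043946278/2152269201 ≈ -29435.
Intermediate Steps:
K = 14843/49737 (K = ((-16917 - 12769)/(-23038 + 6459))/6 = (-29686/(-16579))/6 = (-29686*(-1/16579))/6 = (⅙)*(29686/16579) = 14843/49737 ≈ 0.29843)
c(Q) = 198/Q (c(Q) = (110 + 88)/Q = 198/Q)
37845/c(-154) + K/(-43273) = 37845/((198/(-154))) + (14843/49737)/(-43273) = 37845/((198*(-1/154))) + (14843/49737)*(-1/43273) = 37845/(-9/7) - 14843/2152269201 = 37845*(-7/9) - 14843/2152269201 = -29435 - 14843/2152269201 = -63352043946278/2152269201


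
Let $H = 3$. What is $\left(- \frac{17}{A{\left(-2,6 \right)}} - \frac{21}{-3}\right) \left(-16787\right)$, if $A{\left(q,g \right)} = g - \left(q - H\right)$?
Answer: $- \frac{1007220}{11} \approx -91566.0$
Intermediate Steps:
$A{\left(q,g \right)} = 3 + g - q$ ($A{\left(q,g \right)} = g - \left(q - 3\right) = g - \left(-3 + q\right) = 3 + g - q$)
$\left(- \frac{17}{A{\left(-2,6 \right)}} - \frac{21}{-3}\right) \left(-16787\right) = \left(- \frac{17}{3 + 6 - -2} - \frac{21}{-3}\right) \left(-16787\right) = \left(- \frac{17}{3 + 6 + 2} - -7\right) \left(-16787\right) = \left(- \frac{17}{11} + 7\right) \left(-16787\right) = \frac{60}{11} \left(-16787\right) = - \frac{1007220}{11}$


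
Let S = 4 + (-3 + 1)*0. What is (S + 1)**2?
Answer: 25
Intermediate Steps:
S = 4 (S = 4 - 2*0 = 4 + 0 = 4)
(S + 1)**2 = (4 + 1)**2 = 5**2 = 25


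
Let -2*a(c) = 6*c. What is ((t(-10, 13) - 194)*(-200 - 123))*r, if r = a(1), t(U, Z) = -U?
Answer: -178296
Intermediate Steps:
a(c) = -3*c
r = -3 (r = -3*1 = -3)
((t(-10, 13) - 194)*(-200 - 123))*r = ((-1*(-10) - 194)*(-200 - 123))*(-3) = ((10 - 194)*(-323))*(-3) = -184*(-323)*(-3) = 59432*(-3) = -178296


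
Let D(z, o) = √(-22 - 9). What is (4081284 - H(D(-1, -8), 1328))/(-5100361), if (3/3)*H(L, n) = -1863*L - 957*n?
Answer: -5352180/5100361 - 1863*I*√31/5100361 ≈ -1.0494 - 0.0020337*I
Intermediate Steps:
D(z, o) = I*√31 (D(z, o) = √(-31) = I*√31)
H(L, n) = -1863*L - 957*n
(4081284 - H(D(-1, -8), 1328))/(-5100361) = (4081284 - (-1863*I*√31 - 957*1328))/(-5100361) = (4081284 - (-1863*I*√31 - 1270896))*(-1/5100361) = (4081284 - (-1270896 - 1863*I*√31))*(-1/5100361) = (4081284 + (1270896 + 1863*I*√31))*(-1/5100361) = (5352180 + 1863*I*√31)*(-1/5100361) = -5352180/5100361 - 1863*I*√31/5100361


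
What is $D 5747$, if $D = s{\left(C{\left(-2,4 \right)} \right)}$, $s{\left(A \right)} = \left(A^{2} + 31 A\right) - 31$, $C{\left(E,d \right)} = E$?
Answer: $-511483$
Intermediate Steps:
$s{\left(A \right)} = -31 + A^{2} + 31 A$
$D = -89$ ($D = -31 + \left(-2\right)^{2} + 31 \left(-2\right) = -31 + 4 - 62 = -89$)
$D 5747 = \left(-89\right) 5747 = -511483$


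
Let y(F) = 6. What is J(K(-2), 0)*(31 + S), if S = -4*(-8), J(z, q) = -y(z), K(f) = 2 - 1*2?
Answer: -378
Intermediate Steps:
K(f) = 0 (K(f) = 2 - 2 = 0)
J(z, q) = -6 (J(z, q) = -1*6 = -6)
S = 32
J(K(-2), 0)*(31 + S) = -6*(31 + 32) = -6*63 = -378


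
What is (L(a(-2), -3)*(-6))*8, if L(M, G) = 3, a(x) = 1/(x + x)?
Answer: -144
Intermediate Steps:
a(x) = 1/(2*x)
(L(a(-2), -3)*(-6))*8 = (3*(-6))*8 = -18*8 = -144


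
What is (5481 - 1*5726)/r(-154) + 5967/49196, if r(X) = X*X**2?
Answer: 15892939/130959752 ≈ 0.12136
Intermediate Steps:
r(X) = X**3
(5481 - 1*5726)/r(-154) + 5967/49196 = (5481 - 1*5726)/((-154)**3) + 5967/49196 = (5481 - 5726)/(-3652264) + 5967*(1/49196) = -245*(-1/3652264) + 5967/49196 = 5/74536 + 5967/49196 = 15892939/130959752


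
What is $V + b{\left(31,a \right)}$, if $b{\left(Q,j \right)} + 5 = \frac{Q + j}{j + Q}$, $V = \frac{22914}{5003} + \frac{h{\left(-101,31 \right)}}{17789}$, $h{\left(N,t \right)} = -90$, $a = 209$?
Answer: $\frac{51173408}{88998367} \approx 0.57499$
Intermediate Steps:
$V = \frac{407166876}{88998367}$ ($V = \frac{22914}{5003} - \frac{90}{17789} = \frac{407166876}{88998367} \approx 4.575$)
$b{\left(Q,j \right)} = -4$ ($b{\left(Q,j \right)} = -5 + \frac{Q + j}{j + Q} = -5 + \frac{Q + j}{Q + j} = -5 + 1 = -4$)
$V + b{\left(31,a \right)} = \frac{407166876}{88998367} - 4 = \frac{51173408}{88998367}$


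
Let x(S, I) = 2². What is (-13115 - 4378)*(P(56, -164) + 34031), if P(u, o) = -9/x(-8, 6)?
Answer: -2381059695/4 ≈ -5.9526e+8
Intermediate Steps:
x(S, I) = 4
P(u, o) = -9/4
(-13115 - 4378)*(P(56, -164) + 34031) = (-13115 - 4378)*(-9/4 + 34031) = -17493*136115/4 = -2381059695/4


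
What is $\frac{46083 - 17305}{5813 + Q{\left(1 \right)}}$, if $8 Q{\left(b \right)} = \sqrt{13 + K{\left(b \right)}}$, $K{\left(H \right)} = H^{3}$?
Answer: $\frac{5353168448}{1081311001} - \frac{115112 \sqrt{14}}{1081311001} \approx 4.9502$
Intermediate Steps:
$Q{\left(b \right)} = \frac{\sqrt{13 + b^{3}}}{8}$
$\frac{46083 - 17305}{5813 + Q{\left(1 \right)}} = \frac{46083 - 17305}{5813 + \frac{\sqrt{13 + 1^{3}}}{8}} = \frac{28778}{5813 + \frac{\sqrt{13 + 1}}{8}} = \frac{28778}{5813 + \frac{\sqrt{14}}{8}}$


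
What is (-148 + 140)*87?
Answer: -696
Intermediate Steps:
(-148 + 140)*87 = -8*87 = -696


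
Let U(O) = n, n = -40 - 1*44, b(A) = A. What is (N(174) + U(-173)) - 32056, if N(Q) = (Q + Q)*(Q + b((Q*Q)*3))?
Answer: 31636556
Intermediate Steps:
n = -84 (n = -40 - 44 = -84)
U(O) = -84
N(Q) = 2*Q*(Q + 3*Q²) (N(Q) = (Q + Q)*(Q + (Q*Q)*3) = (2*Q)*(Q + Q²*3) = (2*Q)*(Q + 3*Q²) = 2*Q*(Q + 3*Q²))
(N(174) + U(-173)) - 32056 = (174²*(2 + 6*174) - 84) - 32056 = (30276*(2 + 1044) - 84) - 32056 = (30276*1046 - 84) - 32056 = (31668696 - 84) - 32056 = 31668612 - 32056 = 31636556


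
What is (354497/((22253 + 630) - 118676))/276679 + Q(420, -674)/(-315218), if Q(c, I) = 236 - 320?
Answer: 2198113021/8684521786383 ≈ 0.00025311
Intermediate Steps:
Q(c, I) = -84
(354497/((22253 + 630) - 118676))/276679 + Q(420, -674)/(-315218) = (354497/((22253 + 630) - 118676))/276679 - 84/(-315218) = (354497/(22883 - 118676))*(1/276679) - 84*(-1/315218) = (354497/(-95793))*(1/276679) + 42/157609 = (354497*(-1/95793))*(1/276679) + 42/157609 = -9581/2589*1/276679 + 42/157609 = -737/55101687 + 42/157609 = 2198113021/8684521786383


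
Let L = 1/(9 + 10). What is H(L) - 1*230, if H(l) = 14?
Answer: -216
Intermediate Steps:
L = 1/19 ≈ 0.052632
H(L) - 1*230 = 14 - 1*230 = 14 - 230 = -216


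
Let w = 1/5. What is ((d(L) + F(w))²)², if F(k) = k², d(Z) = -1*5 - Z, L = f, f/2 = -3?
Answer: 456976/390625 ≈ 1.1699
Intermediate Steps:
w = ⅕ ≈ 0.20000
f = -6 (f = 2*(-3) = -6)
L = -6
d(Z) = -5 - Z
((d(L) + F(w))²)² = (((-5 - 1*(-6)) + (⅕)²)²)² = (((-5 + 6) + 1/25)²)² = ((1 + 1/25)²)² = ((26/25)²)² = (676/625)² = 456976/390625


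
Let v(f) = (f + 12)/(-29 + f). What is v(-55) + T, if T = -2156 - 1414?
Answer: -299837/84 ≈ -3569.5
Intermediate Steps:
v(f) = (12 + f)/(-29 + f)
T = -3570
v(-55) + T = (12 - 55)/(-29 - 55) - 3570 = -43/(-84) - 3570 = -1/84*(-43) - 3570 = 43/84 - 3570 = -299837/84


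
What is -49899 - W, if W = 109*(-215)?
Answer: -26464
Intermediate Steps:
W = -23435
-49899 - W = -49899 - 1*(-23435) = -49899 + 23435 = -26464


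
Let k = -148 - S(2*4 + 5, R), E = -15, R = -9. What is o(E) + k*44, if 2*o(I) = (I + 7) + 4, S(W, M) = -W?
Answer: -5942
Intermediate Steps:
o(I) = 11/2 + I/2 (o(I) = ((I + 7) + 4)/2 = ((7 + I) + 4)/2 = (11 + I)/2 = 11/2 + I/2)
k = -135 (k = -148 - (-1)*(2*4 + 5) = -148 - (-1)*(8 + 5) = -148 - (-1)*13 = -148 - 1*(-13) = -148 + 13 = -135)
o(E) + k*44 = (11/2 + (½)*(-15)) - 135*44 = (11/2 - 15/2) - 5940 = -2 - 5940 = -5942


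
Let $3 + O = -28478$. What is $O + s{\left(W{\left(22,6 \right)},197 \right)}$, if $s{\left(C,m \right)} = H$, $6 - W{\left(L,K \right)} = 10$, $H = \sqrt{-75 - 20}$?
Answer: $-28481 + i \sqrt{95} \approx -28481.0 + 9.7468 i$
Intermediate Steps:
$O = -28481$ ($O = -3 - 28478 = -28481$)
$H = i \sqrt{95}$ ($H = \sqrt{-95} = i \sqrt{95} \approx 9.7468 i$)
$W{\left(L,K \right)} = -4$ ($W{\left(L,K \right)} = 6 - 10 = -4$)
$s{\left(C,m \right)} = i \sqrt{95}$
$O + s{\left(W{\left(22,6 \right)},197 \right)} = -28481 + i \sqrt{95}$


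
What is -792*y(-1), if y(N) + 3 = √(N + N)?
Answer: 2376 - 792*I*√2 ≈ 2376.0 - 1120.1*I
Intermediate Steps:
y(N) = -3 + √2*√N (y(N) = -3 + √(N + N) = -3 + √(2*N) = -3 + √2*√N)
-792*y(-1) = -792*(-3 + √2*√(-1)) = -792*(-3 + √2*I) = -792*(-3 + I*√2) = 2376 - 792*I*√2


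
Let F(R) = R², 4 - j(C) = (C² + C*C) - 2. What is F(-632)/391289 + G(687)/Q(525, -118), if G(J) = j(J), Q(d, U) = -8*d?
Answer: 30918982429/136951150 ≈ 225.77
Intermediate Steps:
j(C) = 6 - 2*C² (j(C) = 4 - ((C² + C*C) - 2) = 4 - ((C² + C²) - 2) = 4 - (2*C² - 2) = 4 - (-2 + 2*C²) = 4 + (2 - 2*C²) = 6 - 2*C²)
G(J) = 6 - 2*J²
F(-632)/391289 + G(687)/Q(525, -118) = (-632)²/391289 + (6 - 2*687²)/((-8*525)) = 399424*(1/391289) + (6 - 2*471969)/(-4200) = 399424/391289 + (6 - 943938)*(-1/4200) = 399424/391289 - 943932*(-1/4200) = 399424/391289 + 78661/350 = 30918982429/136951150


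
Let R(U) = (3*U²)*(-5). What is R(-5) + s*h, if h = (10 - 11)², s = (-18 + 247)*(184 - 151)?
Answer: 7182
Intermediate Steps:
s = 7557 (s = 229*33 = 7557)
h = 1 (h = (-1)² = 1)
R(U) = -15*U²
R(-5) + s*h = -15*(-5)² + 7557*1 = -15*25 + 7557 = -375 + 7557 = 7182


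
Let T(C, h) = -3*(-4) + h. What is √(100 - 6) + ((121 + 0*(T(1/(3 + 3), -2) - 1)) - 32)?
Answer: 89 + √94 ≈ 98.695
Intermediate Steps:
T(C, h) = 12 + h
√(100 - 6) + ((121 + 0*(T(1/(3 + 3), -2) - 1)) - 32) = √(100 - 6) + ((121 + 0*((12 - 2) - 1)) - 32) = √94 + ((121 + 0*(10 - 1)) - 32) = √94 + ((121 + 0*9) - 32) = √94 + ((121 + 0) - 32) = √94 + (121 - 32) = √94 + 89 = 89 + √94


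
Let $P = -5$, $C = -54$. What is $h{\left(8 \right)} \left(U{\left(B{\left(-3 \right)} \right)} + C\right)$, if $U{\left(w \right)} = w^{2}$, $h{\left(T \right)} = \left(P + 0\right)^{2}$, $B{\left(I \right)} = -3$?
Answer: $-1125$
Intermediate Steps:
$h{\left(T \right)} = 25$ ($h{\left(T \right)} = \left(-5 + 0\right)^{2} = \left(-5\right)^{2} = 25$)
$h{\left(8 \right)} \left(U{\left(B{\left(-3 \right)} \right)} + C\right) = 25 \left(\left(-3\right)^{2} - 54\right) = 25 \left(9 - 54\right) = 25 \left(-45\right) = -1125$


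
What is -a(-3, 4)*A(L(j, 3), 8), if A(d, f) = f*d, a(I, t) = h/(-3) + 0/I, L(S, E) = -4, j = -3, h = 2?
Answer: -64/3 ≈ -21.333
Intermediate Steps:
a(I, t) = -⅔ (a(I, t) = 2/(-3) + 0/I = 2*(-⅓) + 0 = -⅔ + 0 = -⅔)
A(d, f) = d*f
-a(-3, 4)*A(L(j, 3), 8) = -(-2)*(-4*8)/3 = -(-2)*(-32)/3 = -1*64/3 = -64/3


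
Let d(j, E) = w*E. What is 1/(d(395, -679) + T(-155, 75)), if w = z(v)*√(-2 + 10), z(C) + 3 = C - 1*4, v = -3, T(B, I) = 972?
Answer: -243/91972004 + 3395*√2/91972004 ≈ 4.9561e-5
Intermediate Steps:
z(C) = -7 + C (z(C) = -3 + (C - 1*4) = -3 + (C - 4) = -3 + (-4 + C) = -7 + C)
w = -20*√2 (w = (-7 - 3)*√(-2 + 10) = -20*√2 ≈ -28.284)
d(j, E) = -20*E*√2 (d(j, E) = (-20*√2)*E = -20*E*√2)
1/(d(395, -679) + T(-155, 75)) = 1/(-20*(-679)*√2 + 972) = 1/(13580*√2 + 972) = 1/(972 + 13580*√2)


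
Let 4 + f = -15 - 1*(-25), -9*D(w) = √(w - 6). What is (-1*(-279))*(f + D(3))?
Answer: 1674 - 31*I*√3 ≈ 1674.0 - 53.694*I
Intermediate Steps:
D(w) = -√(-6 + w)/9 (D(w) = -√(w - 6)/9 = -√(-6 + w)/9)
f = 6 (f = -4 + (-15 - 1*(-25)) = -4 + (-15 + 25) = -4 + 10 = 6)
(-1*(-279))*(f + D(3)) = (-1*(-279))*(6 - √(-6 + 3)/9) = 279*(6 - I*√3/9) = 1674 - 31*I*√3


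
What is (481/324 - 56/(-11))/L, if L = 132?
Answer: 23435/470448 ≈ 0.049814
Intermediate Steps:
(481/324 - 56/(-11))/L = (481/324 - 56/(-11))/132 = (481*(1/324) - 56*(-1/11))*(1/132) = (481/324 + 56/11)*(1/132) = (23435/3564)*(1/132) = 23435/470448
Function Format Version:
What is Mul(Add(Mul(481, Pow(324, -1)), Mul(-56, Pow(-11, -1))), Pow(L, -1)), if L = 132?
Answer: Rational(23435, 470448) ≈ 0.049814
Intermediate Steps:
Mul(Add(Mul(481, Pow(324, -1)), Mul(-56, Pow(-11, -1))), Pow(L, -1)) = Mul(Add(Mul(481, Pow(324, -1)), Mul(-56, Pow(-11, -1))), Pow(132, -1)) = Mul(Add(Mul(481, Rational(1, 324)), Mul(-56, Rational(-1, 11))), Rational(1, 132)) = Mul(Add(Rational(481, 324), Rational(56, 11)), Rational(1, 132)) = Mul(Rational(23435, 3564), Rational(1, 132)) = Rational(23435, 470448)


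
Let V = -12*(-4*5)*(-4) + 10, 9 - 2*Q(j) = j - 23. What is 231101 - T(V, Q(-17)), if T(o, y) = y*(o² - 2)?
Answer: -21880100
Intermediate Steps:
Q(j) = 16 - j/2 (Q(j) = 9/2 - (j - 23)/2 = 9/2 - (-23 + j)/2 = 9/2 + (23/2 - j/2) = 16 - j/2)
V = -950 (V = -(-240)*(-4) + 10 = -12*80 + 10 = -960 + 10 = -950)
T(o, y) = y*(-2 + o²)
231101 - T(V, Q(-17)) = 231101 - (16 - ½*(-17))*(-2 + (-950)²) = 231101 - (16 + 17/2)*(-2 + 902500) = 231101 - 49*902498/2 = 231101 - 1*22111201 = 231101 - 22111201 = -21880100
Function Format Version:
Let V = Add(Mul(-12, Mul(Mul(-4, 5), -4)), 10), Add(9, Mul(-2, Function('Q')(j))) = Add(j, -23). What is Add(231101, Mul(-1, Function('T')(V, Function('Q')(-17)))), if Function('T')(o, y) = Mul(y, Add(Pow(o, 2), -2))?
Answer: -21880100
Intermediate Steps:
Function('Q')(j) = Add(16, Mul(Rational(-1, 2), j)) (Function('Q')(j) = Add(Rational(9, 2), Mul(Rational(-1, 2), Add(j, -23))) = Add(Rational(9, 2), Mul(Rational(-1, 2), Add(-23, j))) = Add(Rational(9, 2), Add(Rational(23, 2), Mul(Rational(-1, 2), j))) = Add(16, Mul(Rational(-1, 2), j)))
V = -950 (V = Add(Mul(-12, Mul(-20, -4)), 10) = Add(Mul(-12, 80), 10) = Add(-960, 10) = -950)
Function('T')(o, y) = Mul(y, Add(-2, Pow(o, 2)))
Add(231101, Mul(-1, Function('T')(V, Function('Q')(-17)))) = Add(231101, Mul(-1, Mul(Add(16, Mul(Rational(-1, 2), -17)), Add(-2, Pow(-950, 2))))) = Add(231101, Mul(-1, Mul(Add(16, Rational(17, 2)), Add(-2, 902500)))) = Add(231101, Mul(-1, Mul(Rational(49, 2), 902498))) = Add(231101, Mul(-1, 22111201)) = Add(231101, -22111201) = -21880100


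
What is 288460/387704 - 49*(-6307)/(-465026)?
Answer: 895262043/11268277519 ≈ 0.079450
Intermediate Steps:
288460/387704 - 49*(-6307)/(-465026) = 288460*(1/387704) + 309043*(-1/465026) = 72115/96926 - 309043/465026 = 895262043/11268277519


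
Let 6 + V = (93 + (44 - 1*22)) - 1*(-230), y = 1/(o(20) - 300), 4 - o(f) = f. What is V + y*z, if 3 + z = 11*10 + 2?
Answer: 107015/316 ≈ 338.66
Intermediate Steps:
o(f) = 4 - f
y = -1/316 (y = 1/((4 - 1*20) - 300) = 1/((4 - 20) - 300) = 1/(-16 - 300) = 1/(-316) = -1/316 ≈ -0.0031646)
V = 339 (V = -6 + ((93 + (44 - 1*22)) - 1*(-230)) = -6 + ((93 + (44 - 22)) + 230) = -6 + ((93 + 22) + 230) = -6 + (115 + 230) = -6 + 345 = 339)
z = 109 (z = -3 + (11*10 + 2) = -3 + (110 + 2) = -3 + 112 = 109)
V + y*z = 339 - 1/316*109 = 339 - 109/316 = 107015/316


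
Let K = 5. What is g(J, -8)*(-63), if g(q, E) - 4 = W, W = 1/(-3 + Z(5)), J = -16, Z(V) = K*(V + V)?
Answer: -11907/47 ≈ -253.34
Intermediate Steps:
Z(V) = 10*V (Z(V) = 5*(V + V) = 5*(2*V) = 10*V)
W = 1/47 (W = 1/(-3 + 10*5) = 1/(-3 + 50) = 1/47 ≈ 0.021277)
g(q, E) = 189/47 (g(q, E) = 4 + 1/47 = 189/47)
g(J, -8)*(-63) = (189/47)*(-63) = -11907/47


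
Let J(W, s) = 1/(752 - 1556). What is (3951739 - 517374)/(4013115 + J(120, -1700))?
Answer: 2761229460/3226544459 ≈ 0.85579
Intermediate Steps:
J(W, s) = -1/804 (J(W, s) = 1/(-804) = -1/804)
(3951739 - 517374)/(4013115 + J(120, -1700)) = (3951739 - 517374)/(4013115 - 1/804) = 3434365/(3226544459/804) = 3434365*(804/3226544459) = 2761229460/3226544459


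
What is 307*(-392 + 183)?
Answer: -64163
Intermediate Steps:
307*(-392 + 183) = 307*(-209) = -64163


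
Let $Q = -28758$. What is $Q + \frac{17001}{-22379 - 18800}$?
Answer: $- \frac{1184242683}{41179} \approx -28758.0$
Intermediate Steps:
$Q + \frac{17001}{-22379 - 18800} = -28758 + \frac{17001}{-22379 - 18800} = -28758 + \frac{17001}{-41179} = -28758 + 17001 \left(- \frac{1}{41179}\right) = -28758 - \frac{17001}{41179} = - \frac{1184242683}{41179}$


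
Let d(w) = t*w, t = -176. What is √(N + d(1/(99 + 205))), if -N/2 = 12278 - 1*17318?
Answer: √3638671/19 ≈ 100.40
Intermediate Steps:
d(w) = -176*w
N = 10080 (N = -2*(12278 - 1*17318) = -2*(12278 - 17318) = -2*(-5040) = 10080)
√(N + d(1/(99 + 205))) = √(10080 - 176/(99 + 205)) = √(10080 - 176/304) = √(10080 - 176*1/304) = √(10080 - 11/19) = √(191509/19) = √3638671/19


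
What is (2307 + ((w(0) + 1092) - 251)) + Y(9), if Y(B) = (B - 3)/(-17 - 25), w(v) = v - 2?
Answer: 22021/7 ≈ 3145.9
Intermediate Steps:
w(v) = -2 + v
Y(B) = 1/14 - B/42 (Y(B) = (-3 + B)/(-42) = (-3 + B)*(-1/42) = 1/14 - B/42)
(2307 + ((w(0) + 1092) - 251)) + Y(9) = (2307 + (((-2 + 0) + 1092) - 251)) + (1/14 - 1/42*9) = (2307 + ((-2 + 1092) - 251)) + (1/14 - 3/14) = (2307 + (1090 - 251)) - ⅐ = (2307 + 839) - ⅐ = 3146 - ⅐ = 22021/7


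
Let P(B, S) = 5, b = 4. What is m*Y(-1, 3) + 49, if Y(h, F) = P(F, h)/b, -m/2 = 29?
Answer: -47/2 ≈ -23.500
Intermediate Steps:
m = -58 (m = -2*29 = -58)
Y(h, F) = 5/4
m*Y(-1, 3) + 49 = -58*5/4 + 49 = -145/2 + 49 = -47/2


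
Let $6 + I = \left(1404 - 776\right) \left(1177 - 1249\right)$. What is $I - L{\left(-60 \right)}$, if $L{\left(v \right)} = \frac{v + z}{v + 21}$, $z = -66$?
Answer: $- \frac{587928}{13} \approx -45225.0$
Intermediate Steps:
$L{\left(v \right)} = \frac{-66 + v}{21 + v}$ ($L{\left(v \right)} = \frac{v - 66}{v + 21} = \frac{-66 + v}{21 + v}$)
$I = -45222$ ($I = -6 + \left(1404 - 776\right) \left(1177 - 1249\right) = -6 + 628 \left(-72\right) = -6 - 45216 = -45222$)
$I - L{\left(-60 \right)} = -45222 - \frac{-66 - 60}{21 - 60} = -45222 - \frac{1}{-39} \left(-126\right) = -45222 - \left(- \frac{1}{39}\right) \left(-126\right) = -45222 - \frac{42}{13} = - \frac{587928}{13}$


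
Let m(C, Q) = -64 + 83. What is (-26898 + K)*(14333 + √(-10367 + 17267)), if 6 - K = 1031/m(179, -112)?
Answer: -7338195007/19 - 5119790*√69/19 ≈ -3.8846e+8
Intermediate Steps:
m(C, Q) = 19
K = -917/19 (K = 6 - 1031/19 = -917/19 ≈ -48.263)
(-26898 + K)*(14333 + √(-10367 + 17267)) = (-26898 - 917/19)*(14333 + √(-10367 + 17267)) = -511979*(14333 + √6900)/19 = -511979*(14333 + 10*√69)/19 = -7338195007/19 - 5119790*√69/19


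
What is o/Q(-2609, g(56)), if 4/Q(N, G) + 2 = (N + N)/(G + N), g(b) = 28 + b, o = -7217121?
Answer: -303119082/2525 ≈ -1.2005e+5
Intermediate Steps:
Q(N, G) = 4/(-2 + 2*N/(G + N)) (Q(N, G) = 4/(-2 + (N + N)/(G + N)) = 4/(-2 + (2*N)/(G + N)) = 4/(-2 + 2*N/(G + N)))
o/Q(-2609, g(56)) = -7217121/(-2 - 2*(-2609)/(28 + 56)) = -7217121/(-2 - 2*(-2609)/84) = -7217121/(-2 - 2*(-2609)*1/84) = -7217121/(-2 + 2609/42) = -7217121/2525/42 = -7217121*42/2525 = -303119082/2525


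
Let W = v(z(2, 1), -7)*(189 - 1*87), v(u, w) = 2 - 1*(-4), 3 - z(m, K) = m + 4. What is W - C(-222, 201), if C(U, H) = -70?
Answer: 682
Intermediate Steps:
z(m, K) = -1 - m (z(m, K) = 3 - (m + 4) = 3 - (4 + m) = 3 + (-4 - m) = -1 - m)
v(u, w) = 6 (v(u, w) = 2 + 4 = 6)
W = 612 (W = 6*(189 - 1*87) = 6*(189 - 87) = 6*102 = 612)
W - C(-222, 201) = 612 - 1*(-70) = 612 + 70 = 682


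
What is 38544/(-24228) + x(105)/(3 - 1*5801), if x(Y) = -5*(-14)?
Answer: -9382253/5853081 ≈ -1.6030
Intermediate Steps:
x(Y) = 70
38544/(-24228) + x(105)/(3 - 1*5801) = 38544/(-24228) + 70/(3 - 1*5801) = 38544*(-1/24228) + 70/(3 - 5801) = -3212/2019 + 70/(-5798) = -3212/2019 + 70*(-1/5798) = -3212/2019 - 35/2899 = -9382253/5853081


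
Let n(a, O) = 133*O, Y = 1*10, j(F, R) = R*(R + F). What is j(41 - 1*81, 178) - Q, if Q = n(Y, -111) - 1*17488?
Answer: 56815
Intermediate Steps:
j(F, R) = R*(F + R)
Y = 10
Q = -32251 (Q = 133*(-111) - 1*17488 = -14763 - 17488 = -32251)
j(41 - 1*81, 178) - Q = 178*((41 - 1*81) + 178) - 1*(-32251) = 178*((41 - 81) + 178) + 32251 = 178*(-40 + 178) + 32251 = 178*138 + 32251 = 24564 + 32251 = 56815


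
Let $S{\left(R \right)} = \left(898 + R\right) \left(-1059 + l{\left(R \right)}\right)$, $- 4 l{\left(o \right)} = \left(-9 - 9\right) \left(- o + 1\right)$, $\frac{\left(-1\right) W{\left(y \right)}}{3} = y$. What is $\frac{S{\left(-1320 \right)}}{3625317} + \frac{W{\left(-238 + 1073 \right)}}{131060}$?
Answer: $- \frac{18619022063}{31675603068} \approx -0.5878$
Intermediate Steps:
$W{\left(y \right)} = - 3 y$
$l{\left(o \right)} = \frac{9}{2} - \frac{9 o}{2}$ ($l{\left(o \right)} = - \frac{\left(-9 - 9\right) \left(- o + 1\right)}{4} = - \frac{\left(-18\right) \left(1 - o\right)}{4} = - \frac{-18 + 18 o}{4} = \frac{9}{2} - \frac{9 o}{2}$)
$S{\left(R \right)} = \left(898 + R\right) \left(- \frac{2109}{2} - \frac{9 R}{2}\right)$ ($S{\left(R \right)} = \left(898 + R\right) \left(-1059 - \left(- \frac{9}{2} + \frac{9 R}{2}\right)\right) = \left(898 + R\right) \left(- \frac{2109}{2} - \frac{9 R}{2}\right)$)
$\frac{S{\left(-1320 \right)}}{3625317} + \frac{W{\left(-238 + 1073 \right)}}{131060} = \frac{-946941 - -6726060 - \frac{9 \left(-1320\right)^{2}}{2}}{3625317} + \frac{\left(-3\right) \left(-238 + 1073\right)}{131060} = \left(-946941 + 6726060 - 7840800\right) \frac{1}{3625317} + \left(-3\right) 835 \cdot \frac{1}{131060} = \left(-946941 + 6726060 - 7840800\right) \frac{1}{3625317} - \frac{501}{26212} = \left(-2061681\right) \frac{1}{3625317} - \frac{501}{26212} = - \frac{687227}{1208439} - \frac{501}{26212} = - \frac{18619022063}{31675603068}$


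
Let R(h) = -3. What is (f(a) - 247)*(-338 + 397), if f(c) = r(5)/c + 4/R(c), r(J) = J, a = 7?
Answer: -306800/21 ≈ -14610.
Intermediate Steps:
f(c) = -4/3 + 5/c (f(c) = 5/c + 4/(-3) = 5/c + 4*(-⅓) = 5/c - 4/3 = -4/3 + 5/c)
(f(a) - 247)*(-338 + 397) = ((-4/3 + 5/7) - 247)*(-338 + 397) = ((-4/3 + 5*(⅐)) - 247)*59 = ((-4/3 + 5/7) - 247)*59 = (-13/21 - 247)*59 = -5200/21*59 = -306800/21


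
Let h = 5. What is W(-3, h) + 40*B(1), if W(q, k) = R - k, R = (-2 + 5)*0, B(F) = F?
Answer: 35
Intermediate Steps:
R = 0 (R = 3*0 = 0)
W(q, k) = -k (W(q, k) = 0 - k = -k)
W(-3, h) + 40*B(1) = -1*5 + 40*1 = -5 + 40 = 35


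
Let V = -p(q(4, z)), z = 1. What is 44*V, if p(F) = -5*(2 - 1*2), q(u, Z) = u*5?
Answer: 0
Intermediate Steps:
q(u, Z) = 5*u
p(F) = 0 (p(F) = -5*(2 - 2) = -5*0 = 0)
V = 0 (V = -1*0 = 0)
44*V = 44*0 = 0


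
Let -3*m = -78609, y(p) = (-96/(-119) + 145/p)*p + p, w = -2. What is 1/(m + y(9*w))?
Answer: 119/3131542 ≈ 3.8000e-5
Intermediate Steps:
y(p) = p + p*(96/119 + 145/p) (y(p) = (-96*(-1/119) + 145/p)*p + p = (96/119 + 145/p)*p + p = p*(96/119 + 145/p) + p = p + p*(96/119 + 145/p))
m = 26203 (m = -⅓*(-78609) = 26203)
1/(m + y(9*w)) = 1/(26203 + (145 + 215*(9*(-2))/119)) = 1/(26203 + (145 + (215/119)*(-18))) = 1/(26203 + (145 - 3870/119)) = 1/(26203 + 13385/119) = 1/(3131542/119) = 119/3131542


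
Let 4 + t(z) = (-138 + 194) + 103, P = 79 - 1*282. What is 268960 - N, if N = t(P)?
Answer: 268805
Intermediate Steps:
P = -203 (P = 79 - 282 = -203)
t(z) = 155 (t(z) = -4 + ((-138 + 194) + 103) = -4 + (56 + 103) = -4 + 159 = 155)
N = 155
268960 - N = 268960 - 1*155 = 268960 - 155 = 268805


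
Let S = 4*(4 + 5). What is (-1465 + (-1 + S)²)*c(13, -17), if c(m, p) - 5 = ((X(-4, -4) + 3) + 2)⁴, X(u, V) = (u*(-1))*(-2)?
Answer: -20640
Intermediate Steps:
S = 36 (S = 4*9 = 36)
X(u, V) = 2*u (X(u, V) = -u*(-2) = 2*u)
c(m, p) = 86 (c(m, p) = 5 + ((2*(-4) + 3) + 2)⁴ = 5 + ((-8 + 3) + 2)⁴ = 5 + (-5 + 2)⁴ = 5 + (-3)⁴ = 5 + 81 = 86)
(-1465 + (-1 + S)²)*c(13, -17) = (-1465 + (-1 + 36)²)*86 = (-1465 + 35²)*86 = (-1465 + 1225)*86 = -240*86 = -20640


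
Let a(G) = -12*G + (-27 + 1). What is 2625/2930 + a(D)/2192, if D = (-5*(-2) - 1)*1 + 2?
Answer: 264553/321128 ≈ 0.82382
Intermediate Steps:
D = 11 (D = (10 - 1)*1 + 2 = 9*1 + 2 = 9 + 2 = 11)
a(G) = -26 - 12*G (a(G) = -12*G - 26 = -26 - 12*G)
2625/2930 + a(D)/2192 = 2625/2930 + (-26 - 12*11)/2192 = 2625*(1/2930) + (-26 - 132)*(1/2192) = 525/586 - 158*1/2192 = 525/586 - 79/1096 = 264553/321128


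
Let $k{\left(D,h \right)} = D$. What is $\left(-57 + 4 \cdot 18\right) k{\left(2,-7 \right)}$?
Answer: $30$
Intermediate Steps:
$\left(-57 + 4 \cdot 18\right) k{\left(2,-7 \right)} = \left(-57 + 4 \cdot 18\right) 2 = \left(-57 + 72\right) 2 = 15 \cdot 2 = 30$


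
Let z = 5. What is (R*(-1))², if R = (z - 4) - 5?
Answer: 16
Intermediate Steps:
R = -4 (R = (5 - 4) - 5 = 1 - 5 = -4)
(R*(-1))² = (-4*(-1))² = 4² = 16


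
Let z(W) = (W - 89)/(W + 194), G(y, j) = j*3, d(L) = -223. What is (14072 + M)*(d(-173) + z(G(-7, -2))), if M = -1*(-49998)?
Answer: -1346078665/94 ≈ -1.4320e+7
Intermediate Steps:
G(y, j) = 3*j
z(W) = (-89 + W)/(194 + W)
M = 49998
(14072 + M)*(d(-173) + z(G(-7, -2))) = (14072 + 49998)*(-223 + (-89 + 3*(-2))/(194 + 3*(-2))) = 64070*(-223 + (-89 - 6)/(194 - 6)) = 64070*(-223 - 95/188) = 64070*(-42019/188) = -1346078665/94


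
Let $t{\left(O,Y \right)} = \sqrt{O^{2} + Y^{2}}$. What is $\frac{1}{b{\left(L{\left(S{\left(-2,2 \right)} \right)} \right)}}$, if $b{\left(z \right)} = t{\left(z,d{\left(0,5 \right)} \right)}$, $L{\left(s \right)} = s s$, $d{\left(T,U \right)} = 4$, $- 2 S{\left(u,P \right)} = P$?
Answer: $\frac{\sqrt{17}}{17} \approx 0.24254$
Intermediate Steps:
$S{\left(u,P \right)} = - \frac{P}{2}$
$L{\left(s \right)} = s^{2}$
$b{\left(z \right)} = \sqrt{16 + z^{2}}$ ($b{\left(z \right)} = \sqrt{z^{2} + 4^{2}} = \sqrt{z^{2} + 16} = \sqrt{16 + z^{2}}$)
$\frac{1}{b{\left(L{\left(S{\left(-2,2 \right)} \right)} \right)}} = \frac{1}{\sqrt{16 + \left(\left(\left(- \frac{1}{2}\right) 2\right)^{2}\right)^{2}}} = \frac{1}{\sqrt{16 + \left(\left(-1\right)^{2}\right)^{2}}} = \frac{1}{\sqrt{16 + 1^{2}}} = \frac{1}{\sqrt{16 + 1}} = \frac{1}{\sqrt{17}} = \frac{\sqrt{17}}{17}$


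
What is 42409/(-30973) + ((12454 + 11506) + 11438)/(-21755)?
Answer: -2018990049/673817615 ≈ -2.9963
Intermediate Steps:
42409/(-30973) + ((12454 + 11506) + 11438)/(-21755) = 42409*(-1/30973) + (23960 + 11438)*(-1/21755) = -42409/30973 + 35398*(-1/21755) = -42409/30973 - 35398/21755 = -2018990049/673817615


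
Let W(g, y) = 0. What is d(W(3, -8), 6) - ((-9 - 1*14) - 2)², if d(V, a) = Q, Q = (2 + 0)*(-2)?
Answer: -629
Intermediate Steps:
Q = -4 (Q = 2*(-2) = -4)
d(V, a) = -4
d(W(3, -8), 6) - ((-9 - 1*14) - 2)² = -4 - ((-9 - 1*14) - 2)² = -4 - ((-9 - 14) - 2)² = -4 - (-23 - 2)² = -4 - 1*(-25)² = -4 - 1*625 = -4 - 625 = -629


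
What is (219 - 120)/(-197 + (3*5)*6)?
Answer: -99/107 ≈ -0.92523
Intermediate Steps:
(219 - 120)/(-197 + (3*5)*6) = 99/(-197 + 15*6) = 99/(-197 + 90) = 99/(-107) = 99*(-1/107) = -99/107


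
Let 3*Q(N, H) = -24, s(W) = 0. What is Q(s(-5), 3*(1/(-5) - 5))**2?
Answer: 64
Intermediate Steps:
Q(N, H) = -8 (Q(N, H) = (1/3)*(-24) = -8)
Q(s(-5), 3*(1/(-5) - 5))**2 = (-8)**2 = 64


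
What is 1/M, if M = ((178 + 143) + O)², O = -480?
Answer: 1/25281 ≈ 3.9555e-5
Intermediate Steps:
M = 25281 (M = ((178 + 143) - 480)² = (321 - 480)² = (-159)² = 25281)
1/M = 1/25281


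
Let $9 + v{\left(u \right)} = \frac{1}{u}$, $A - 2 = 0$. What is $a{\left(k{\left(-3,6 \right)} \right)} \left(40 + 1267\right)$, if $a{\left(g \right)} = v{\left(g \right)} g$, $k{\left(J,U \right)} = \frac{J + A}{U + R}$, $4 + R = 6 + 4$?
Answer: $\frac{9149}{4} \approx 2287.3$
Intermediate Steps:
$A = 2$ ($A = 2 + 0 = 2$)
$v{\left(u \right)} = -9 + \frac{1}{u}$
$R = 6$ ($R = -4 + \left(6 + 4\right) = -4 + 10 = 6$)
$k{\left(J,U \right)} = \frac{2 + J}{6 + U}$ ($k{\left(J,U \right)} = \frac{J + 2}{U + 6} = \frac{2 + J}{6 + U}$)
$a{\left(g \right)} = g \left(-9 + \frac{1}{g}\right)$ ($a{\left(g \right)} = \left(-9 + \frac{1}{g}\right) g = g \left(-9 + \frac{1}{g}\right)$)
$a{\left(k{\left(-3,6 \right)} \right)} \left(40 + 1267\right) = \left(1 - 9 \frac{2 - 3}{6 + 6}\right) \left(40 + 1267\right) = \left(1 - 9 \cdot \frac{1}{12} \left(-1\right)\right) 1307 = \left(1 - - \frac{3}{4}\right) 1307 = \left(1 + \frac{3}{4}\right) 1307 = \frac{7}{4} \cdot 1307 = \frac{9149}{4}$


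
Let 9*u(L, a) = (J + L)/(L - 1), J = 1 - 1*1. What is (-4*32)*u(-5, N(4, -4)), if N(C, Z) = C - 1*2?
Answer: -320/27 ≈ -11.852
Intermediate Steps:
J = 0 (J = 1 - 1 = 0)
N(C, Z) = -2 + C (N(C, Z) = C - 2 = -2 + C)
u(L, a) = L/(9*(-1 + L)) (u(L, a) = ((0 + L)/(L - 1))/9 = (L/(-1 + L))/9 = L/(9*(-1 + L)))
(-4*32)*u(-5, N(4, -4)) = (-4*32)*((1/9)*(-5)/(-1 - 5)) = -128*(-5)/(9*(-6)) = -128*(-5)*(-1)/(9*6) = -128*5/54 = -320/27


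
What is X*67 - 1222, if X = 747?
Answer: 48827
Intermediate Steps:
X*67 - 1222 = 747*67 - 1222 = 50049 - 1222 = 48827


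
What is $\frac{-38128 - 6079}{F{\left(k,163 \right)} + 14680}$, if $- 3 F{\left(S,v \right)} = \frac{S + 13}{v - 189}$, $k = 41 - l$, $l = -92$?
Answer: $- \frac{1724073}{572593} \approx -3.011$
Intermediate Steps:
$k = 133$ ($k = 41 - -92 = 41 + 92 = 133$)
$F{\left(S,v \right)} = - \frac{13 + S}{3 \left(-189 + v\right)}$ ($F{\left(S,v \right)} = - \frac{\left(S + 13\right) \frac{1}{v - 189}}{3} = - \frac{\left(13 + S\right) \frac{1}{-189 + v}}{3} = - \frac{\frac{1}{-189 + v} \left(13 + S\right)}{3} = - \frac{13 + S}{3 \left(-189 + v\right)}$)
$\frac{-38128 - 6079}{F{\left(k,163 \right)} + 14680} = \frac{-38128 - 6079}{\frac{-13 - 133}{3 \left(-189 + 163\right)} + 14680} = - \frac{44207}{\frac{-13 - 133}{3 \left(-26\right)} + 14680} = - \frac{44207}{\frac{1}{3} \left(- \frac{1}{26}\right) \left(-146\right) + 14680} = - \frac{44207}{\frac{73}{39} + 14680} = - \frac{44207}{\frac{572593}{39}} = \left(-44207\right) \frac{39}{572593} = - \frac{1724073}{572593}$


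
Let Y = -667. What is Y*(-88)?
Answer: 58696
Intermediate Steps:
Y*(-88) = -667*(-88) = 58696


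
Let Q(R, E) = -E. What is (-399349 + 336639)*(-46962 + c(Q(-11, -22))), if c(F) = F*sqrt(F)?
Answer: 2944987020 - 1379620*sqrt(22) ≈ 2.9385e+9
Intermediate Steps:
c(F) = F**(3/2)
(-399349 + 336639)*(-46962 + c(Q(-11, -22))) = (-399349 + 336639)*(-46962 + (-1*(-22))**(3/2)) = -62710*(-46962 + 22**(3/2)) = -62710*(-46962 + 22*sqrt(22)) = 2944987020 - 1379620*sqrt(22)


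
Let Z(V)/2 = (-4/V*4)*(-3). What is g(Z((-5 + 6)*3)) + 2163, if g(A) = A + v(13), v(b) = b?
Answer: 2208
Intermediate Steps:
Z(V) = 96/V (Z(V) = 2*((-4/V*4)*(-3)) = 2*(-16/V*(-3)) = 2*(48/V) = 96/V)
g(A) = 13 + A (g(A) = A + 13 = 13 + A)
g(Z((-5 + 6)*3)) + 2163 = (13 + 96/(((-5 + 6)*3))) + 2163 = (13 + 96/((1*3))) + 2163 = (13 + 96/3) + 2163 = (13 + 96*(⅓)) + 2163 = (13 + 32) + 2163 = 45 + 2163 = 2208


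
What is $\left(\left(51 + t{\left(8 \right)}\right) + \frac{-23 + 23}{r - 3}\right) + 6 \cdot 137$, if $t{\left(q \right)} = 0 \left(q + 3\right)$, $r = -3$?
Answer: $873$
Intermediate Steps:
$t{\left(q \right)} = 0$ ($t{\left(q \right)} = 0 \left(3 + q\right) = 0$)
$\left(\left(51 + t{\left(8 \right)}\right) + \frac{-23 + 23}{r - 3}\right) + 6 \cdot 137 = \left(\left(51 + 0\right) + \frac{-23 + 23}{-3 - 3}\right) + 6 \cdot 137 = \left(51 + \frac{0}{-6}\right) + 822 = \left(51 + 0 \left(- \frac{1}{6}\right)\right) + 822 = \left(51 + 0\right) + 822 = 51 + 822 = 873$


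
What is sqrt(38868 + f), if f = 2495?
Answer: sqrt(41363) ≈ 203.38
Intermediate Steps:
sqrt(38868 + f) = sqrt(38868 + 2495) = sqrt(41363)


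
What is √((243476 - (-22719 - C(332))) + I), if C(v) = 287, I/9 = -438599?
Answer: I*√3680909 ≈ 1918.6*I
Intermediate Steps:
I = -3947391 (I = 9*(-438599) = -3947391)
√((243476 - (-22719 - C(332))) + I) = √((243476 - (-22719 - 1*287)) - 3947391) = √((243476 - (-22719 - 287)) - 3947391) = √((243476 - 1*(-23006)) - 3947391) = √((243476 + 23006) - 3947391) = √(266482 - 3947391) = √(-3680909) = I*√3680909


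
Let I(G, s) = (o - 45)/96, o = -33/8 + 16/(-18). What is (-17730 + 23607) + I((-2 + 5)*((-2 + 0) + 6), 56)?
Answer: 40618223/6912 ≈ 5876.5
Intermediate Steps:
o = -361/72 (o = -33*1/8 + 16*(-1/18) = -33/8 - 8/9 = -361/72 ≈ -5.0139)
I(G, s) = -3601/6912 (I(G, s) = (-361/72 - 45)/96 = -3601/72*1/96 = -3601/6912)
(-17730 + 23607) + I((-2 + 5)*((-2 + 0) + 6), 56) = (-17730 + 23607) - 3601/6912 = 5877 - 3601/6912 = 40618223/6912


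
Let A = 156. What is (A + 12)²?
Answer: 28224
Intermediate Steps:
(A + 12)² = (156 + 12)² = 168² = 28224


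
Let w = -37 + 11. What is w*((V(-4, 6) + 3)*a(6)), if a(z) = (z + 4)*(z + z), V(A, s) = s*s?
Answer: -121680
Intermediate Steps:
V(A, s) = s²
w = -26
a(z) = 2*z*(4 + z) (a(z) = (4 + z)*(2*z) = 2*z*(4 + z))
w*((V(-4, 6) + 3)*a(6)) = -26*(6² + 3)*2*6*(4 + 6) = -26*(36 + 3)*2*6*10 = -1014*120 = -26*4680 = -121680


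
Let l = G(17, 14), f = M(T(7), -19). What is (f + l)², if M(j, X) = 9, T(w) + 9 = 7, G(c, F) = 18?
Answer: 729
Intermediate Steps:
T(w) = -2 (T(w) = -9 + 7 = -2)
f = 9
l = 18
(f + l)² = (9 + 18)² = 27² = 729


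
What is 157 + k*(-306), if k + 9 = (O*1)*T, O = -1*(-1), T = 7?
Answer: 769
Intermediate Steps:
O = 1
k = -2 (k = -9 + (1*1)*7 = -9 + 1*7 = -9 + 7 = -2)
157 + k*(-306) = 157 - 2*(-306) = 157 + 612 = 769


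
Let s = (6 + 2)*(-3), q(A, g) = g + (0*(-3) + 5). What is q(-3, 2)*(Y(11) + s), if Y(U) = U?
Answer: -91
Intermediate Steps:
q(A, g) = 5 + g (q(A, g) = g + (0 + 5) = g + 5 = 5 + g)
s = -24 (s = 8*(-3) = -24)
q(-3, 2)*(Y(11) + s) = (5 + 2)*(11 - 24) = 7*(-13) = -91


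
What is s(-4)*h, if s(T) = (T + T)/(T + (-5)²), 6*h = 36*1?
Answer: -16/7 ≈ -2.2857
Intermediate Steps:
h = 6 (h = (36*1)/6 = (⅙)*36 = 6)
s(T) = 2*T/(25 + T) (s(T) = (2*T)/(T + 25) = (2*T)/(25 + T) = 2*T/(25 + T))
s(-4)*h = (2*(-4)/(25 - 4))*6 = (2*(-4)/21)*6 = (2*(-4)*(1/21))*6 = -8/21*6 = -16/7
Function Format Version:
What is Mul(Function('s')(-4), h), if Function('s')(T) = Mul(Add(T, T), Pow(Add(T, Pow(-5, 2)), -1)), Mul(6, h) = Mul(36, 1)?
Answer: Rational(-16, 7) ≈ -2.2857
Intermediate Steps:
h = 6 (h = Mul(Rational(1, 6), Mul(36, 1)) = Mul(Rational(1, 6), 36) = 6)
Function('s')(T) = Mul(2, T, Pow(Add(25, T), -1)) (Function('s')(T) = Mul(Mul(2, T), Pow(Add(T, 25), -1)) = Mul(Mul(2, T), Pow(Add(25, T), -1)) = Mul(2, T, Pow(Add(25, T), -1)))
Mul(Function('s')(-4), h) = Mul(Mul(2, -4, Pow(Add(25, -4), -1)), 6) = Mul(Mul(2, -4, Pow(21, -1)), 6) = Mul(Mul(2, -4, Rational(1, 21)), 6) = Mul(Rational(-8, 21), 6) = Rational(-16, 7)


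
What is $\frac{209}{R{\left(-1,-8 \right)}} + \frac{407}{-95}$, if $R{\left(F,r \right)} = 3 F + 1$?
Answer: $- \frac{20669}{190} \approx -108.78$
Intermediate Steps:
$R{\left(F,r \right)} = 1 + 3 F$
$\frac{209}{R{\left(-1,-8 \right)}} + \frac{407}{-95} = \frac{209}{1 + 3 \left(-1\right)} + \frac{407}{-95} = \frac{209}{1 - 3} + 407 \left(- \frac{1}{95}\right) = \frac{209}{-2} - \frac{407}{95} = 209 \left(- \frac{1}{2}\right) - \frac{407}{95} = - \frac{209}{2} - \frac{407}{95} = - \frac{20669}{190}$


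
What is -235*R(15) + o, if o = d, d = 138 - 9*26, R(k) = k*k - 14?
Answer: -49681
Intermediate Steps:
R(k) = -14 + k**2 (R(k) = k**2 - 14 = -14 + k**2)
d = -96 (d = 138 - 234 = -96)
o = -96
-235*R(15) + o = -235*(-14 + 15**2) - 96 = -235*(-14 + 225) - 96 = -235*211 - 96 = -49585 - 96 = -49681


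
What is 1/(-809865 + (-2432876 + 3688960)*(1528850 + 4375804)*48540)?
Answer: 1/360008588970146340 ≈ 2.7777e-18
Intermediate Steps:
1/(-809865 + (-2432876 + 3688960)*(1528850 + 4375804)*48540) = (1/48540)/(-809865 + 1256084*5904654) = (1/48540)/(-809865 + 7416741414936) = (1/48540)/7416740605071 = (1/7416740605071)*(1/48540) = 1/360008588970146340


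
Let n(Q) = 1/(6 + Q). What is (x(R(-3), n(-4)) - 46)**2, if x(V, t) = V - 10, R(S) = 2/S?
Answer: 28900/9 ≈ 3211.1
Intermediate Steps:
x(V, t) = -10 + V
(x(R(-3), n(-4)) - 46)**2 = ((-10 + 2/(-3)) - 46)**2 = ((-10 + 2*(-1/3)) - 46)**2 = ((-10 - 2/3) - 46)**2 = (-32/3 - 46)**2 = (-170/3)**2 = 28900/9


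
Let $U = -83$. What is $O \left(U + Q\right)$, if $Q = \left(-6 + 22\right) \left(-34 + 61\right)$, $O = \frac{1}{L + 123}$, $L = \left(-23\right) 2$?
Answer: $\frac{349}{77} \approx 4.5325$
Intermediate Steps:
$L = -46$
$O = \frac{1}{77}$ ($O = \frac{1}{-46 + 123} = \frac{1}{77} \approx 0.012987$)
$Q = 432$ ($Q = 16 \cdot 27 = 432$)
$O \left(U + Q\right) = \frac{-83 + 432}{77} = \frac{1}{77} \cdot 349 = \frac{349}{77}$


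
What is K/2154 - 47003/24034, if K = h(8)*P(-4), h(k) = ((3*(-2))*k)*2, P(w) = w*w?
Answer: -23026781/8628206 ≈ -2.6688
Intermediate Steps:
P(w) = w²
h(k) = -12*k (h(k) = -6*k*2 = -12*k)
K = -1536 (K = -12*8*(-4)² = -96*16 = -1536)
K/2154 - 47003/24034 = -1536/2154 - 47003/24034 = -1536*1/2154 - 47003*1/24034 = -256/359 - 47003/24034 = -23026781/8628206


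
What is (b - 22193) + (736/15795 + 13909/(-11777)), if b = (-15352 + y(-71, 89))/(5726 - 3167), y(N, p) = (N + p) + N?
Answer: -3522567555199159/158673110895 ≈ -22200.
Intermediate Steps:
y(N, p) = p + 2*N
b = -5135/853 (b = (-15352 + (89 + 2*(-71)))/(5726 - 3167) = (-15352 + (89 - 142))/2559 = (-15352 - 53)*(1/2559) = -15405*1/2559 = -5135/853 ≈ -6.0199)
(b - 22193) + (736/15795 + 13909/(-11777)) = (-5135/853 - 22193) + (736/15795 + 13909/(-11777)) = -18935764/853 + (736*(1/15795) + 13909*(-1/11777)) = -18935764/853 + (736/15795 - 13909/11777) = -18935764/853 - 211024783/186017715 = -3522567555199159/158673110895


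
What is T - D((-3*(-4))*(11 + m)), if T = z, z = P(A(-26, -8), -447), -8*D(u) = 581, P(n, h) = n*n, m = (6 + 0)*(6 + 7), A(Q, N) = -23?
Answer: 4813/8 ≈ 601.63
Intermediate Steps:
m = 78 (m = 6*13 = 78)
P(n, h) = n**2
D(u) = -581/8 (D(u) = -1/8*581 = -581/8)
z = 529 (z = (-23)**2 = 529)
T = 529
T - D((-3*(-4))*(11 + m)) = 529 - 1*(-581/8) = 529 + 581/8 = 4813/8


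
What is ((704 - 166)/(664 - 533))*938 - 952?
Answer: 379932/131 ≈ 2900.2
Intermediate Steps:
((704 - 166)/(664 - 533))*938 - 952 = (538/131)*938 - 952 = 504644/131 - 952 = 379932/131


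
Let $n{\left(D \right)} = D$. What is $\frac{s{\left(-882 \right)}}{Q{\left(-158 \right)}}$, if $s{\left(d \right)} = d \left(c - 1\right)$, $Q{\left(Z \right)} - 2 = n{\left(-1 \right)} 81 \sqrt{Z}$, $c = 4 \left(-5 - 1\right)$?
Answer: $\frac{22050}{518321} + \frac{893025 i \sqrt{158}}{518321} \approx 0.042541 + 21.657 i$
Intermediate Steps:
$c = -24$ ($c = 4 \left(-6\right) = -24$)
$Q{\left(Z \right)} = 2 - 81 \sqrt{Z}$ ($Q{\left(Z \right)} = 2 + \left(-1\right) 81 \sqrt{Z} = 2 - 81 \sqrt{Z}$)
$s{\left(d \right)} = - 25 d$ ($s{\left(d \right)} = d \left(-24 - 1\right) = d \left(-25\right) = - 25 d$)
$\frac{s{\left(-882 \right)}}{Q{\left(-158 \right)}} = \frac{\left(-25\right) \left(-882\right)}{2 - 81 \sqrt{-158}} = \frac{22050}{2 - 81 i \sqrt{158}}$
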